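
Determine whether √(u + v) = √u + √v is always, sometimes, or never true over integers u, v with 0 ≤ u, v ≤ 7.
Sometimes true

It holds at (u, v) = (5, 0) (both sides equal √(5) ≈ 2.236), but fails at (u, v) = (6, 4) (LHS = √(10) ≈ 3.162, RHS = 2 + √(6) ≈ 4.449).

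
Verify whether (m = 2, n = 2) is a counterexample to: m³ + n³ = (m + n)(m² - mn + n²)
No

Substituting m = 2, n = 2:
LHS = 2³ + 2³ = 16
RHS = (2 + 2)(2² - 2·2 + 2²) = 16

The sides agree, so this pair does not disprove the claim.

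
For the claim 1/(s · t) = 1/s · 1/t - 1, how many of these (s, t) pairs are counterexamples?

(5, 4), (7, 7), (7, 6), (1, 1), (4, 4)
5

Testing each pair:
(5, 4): LHS = 1/20, RHS = -19/20 → counterexample
(7, 7): LHS = 1/49, RHS = -48/49 → counterexample
(7, 6): LHS = 1/42, RHS = -41/42 → counterexample
(1, 1): LHS = 1, RHS = 0 → counterexample
(4, 4): LHS = 1/16, RHS = -15/16 → counterexample

That makes 5 counterexamples.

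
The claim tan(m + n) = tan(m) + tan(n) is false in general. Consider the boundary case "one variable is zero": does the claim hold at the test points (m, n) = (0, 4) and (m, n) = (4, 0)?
Yes, holds at both test points

At (0, 4): LHS = tan(4) ≈ 1.158, RHS = tan(4) ≈ 1.158 → equal
At (4, 0): LHS = tan(4) ≈ 1.158, RHS = tan(4) ≈ 1.158 → equal

So the claim does hold at both of these boundary points, even though it is not an identity.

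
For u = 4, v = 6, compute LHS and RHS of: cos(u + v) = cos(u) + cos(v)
LHS = cos(4 + 6) = cos(10) ≈ -0.8391
RHS = cos(4) + cos(6) ≈ 0.3065

LHS ≠ RHS (they differ by about 1.146), so the equation does not hold here.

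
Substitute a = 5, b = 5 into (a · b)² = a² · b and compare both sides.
LHS = (5 · 5)² = 625
RHS = 5² · 5 = 125

LHS ≠ RHS, so the equation does not hold here.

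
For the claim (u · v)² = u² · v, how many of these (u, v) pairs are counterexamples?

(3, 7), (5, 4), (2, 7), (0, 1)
Testing each pair:
(3, 7): LHS = 441, RHS = 63 → counterexample
(5, 4): LHS = 400, RHS = 100 → counterexample
(2, 7): LHS = 196, RHS = 28 → counterexample
(0, 1): LHS = 0, RHS = 0 → satisfies claim

That makes 3 counterexamples.

Answer: 3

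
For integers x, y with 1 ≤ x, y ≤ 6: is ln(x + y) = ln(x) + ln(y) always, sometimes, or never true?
Sometimes true

It holds at (x, y) = (2, 2) (both sides equal ln(4) ≈ 1.386), but fails at (x, y) = (6, 2) (LHS = ln(8) ≈ 2.079, RHS = ln(2) + ln(6) ≈ 2.485).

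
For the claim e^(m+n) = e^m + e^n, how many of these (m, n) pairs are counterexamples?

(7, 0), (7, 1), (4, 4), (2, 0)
4

Testing each pair:
(7, 0): LHS = e^7 ≈ 1097, RHS = 1 + e^7 ≈ 1098 → counterexample
(7, 1): LHS = e^8 ≈ 2981, RHS = e + e^7 ≈ 1099 → counterexample
(4, 4): LHS = e^8 ≈ 2981, RHS = 2·e^4 ≈ 109.2 → counterexample
(2, 0): LHS = e^2 ≈ 7.389, RHS = 1 + e^2 ≈ 8.389 → counterexample

That makes 4 counterexamples.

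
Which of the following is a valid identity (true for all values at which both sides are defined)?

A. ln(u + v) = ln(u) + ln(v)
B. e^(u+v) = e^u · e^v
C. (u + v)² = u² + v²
B

A: fails at (5, 8) — LHS = ln(13) ≈ 2.565, RHS = ln(5) + ln(8) ≈ 3.689.
B: holds — e.g. at (2, 2), both sides equal e^4 ≈ 54.6.
C: fails at (1, 4) — LHS = 25, RHS = 17.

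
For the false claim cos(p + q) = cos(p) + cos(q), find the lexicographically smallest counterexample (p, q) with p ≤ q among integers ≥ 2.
(p, q) = (2, 2)

Substituting (2, 2) into the claim:
LHS = cos(2 + 2) = cos(4) ≈ -0.6536
RHS = cos(2) + cos(2) = 2·cos(2) ≈ -0.8323

Since LHS ≠ RHS, this pair disproves the claim, and no lexicographically smaller pair (p ≤ q, integers ≥ 2) does.

For instance (6, 9) is also a counterexample (LHS = cos(15) ≈ -0.7597, RHS = cos(9) + cos(6) ≈ 0.04904), but it's lexicographically larger.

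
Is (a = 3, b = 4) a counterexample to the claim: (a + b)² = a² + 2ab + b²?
No

Substituting a = 3, b = 4:
LHS = (3 + 4)² = 49
RHS = 3² + 2·3·4 + 4² = 49

The sides agree, so this pair does not disprove the claim.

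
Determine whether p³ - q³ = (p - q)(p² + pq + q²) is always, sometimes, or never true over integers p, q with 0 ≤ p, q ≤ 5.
Always true

The identity holds for every pair in the range. For instance at (p, q) = (1, 0): both sides equal 1.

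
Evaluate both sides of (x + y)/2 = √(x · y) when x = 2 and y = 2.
LHS = (2 + 2)/2 = 2
RHS = √(2 · 2) = 2

LHS = RHS: the two sides agree.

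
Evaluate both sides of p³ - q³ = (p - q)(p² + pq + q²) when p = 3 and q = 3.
LHS = 3³ - 3³ = 0
RHS = (3 - 3)(3² + 3·3 + 3²) = 0

LHS = RHS: the two sides agree.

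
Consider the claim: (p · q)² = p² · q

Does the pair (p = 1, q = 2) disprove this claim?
Yes

Substituting p = 1, q = 2:
LHS = (1 · 2)² = 4
RHS = 1² · 2 = 2

Since LHS ≠ RHS, this pair disproves the claim.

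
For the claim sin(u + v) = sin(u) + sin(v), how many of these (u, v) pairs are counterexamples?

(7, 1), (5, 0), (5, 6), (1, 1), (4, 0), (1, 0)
3

Testing each pair:
(7, 1): LHS = sin(8) ≈ 0.9894, RHS = sin(7) + sin(1) ≈ 1.498 → counterexample
(5, 0): LHS = sin(5) ≈ -0.9589, RHS = sin(5) ≈ -0.9589 → satisfies claim
(5, 6): LHS = sin(11) ≈ -1, RHS = sin(5) + sin(6) ≈ -1.238 → counterexample
(1, 1): LHS = sin(2) ≈ 0.9093, RHS = 2·sin(1) ≈ 1.683 → counterexample
(4, 0): LHS = sin(4) ≈ -0.7568, RHS = sin(4) ≈ -0.7568 → satisfies claim
(1, 0): LHS = sin(1) ≈ 0.8415, RHS = sin(1) ≈ 0.8415 → satisfies claim

That makes 3 counterexamples.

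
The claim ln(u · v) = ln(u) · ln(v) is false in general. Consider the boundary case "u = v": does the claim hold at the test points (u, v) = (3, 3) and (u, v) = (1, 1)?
At (3, 3): LHS = ln(9) ≈ 2.197 ≠ RHS = ln(3)² ≈ 1.207
At (1, 1): LHS = 0, RHS = 0 → equal

Answer: Only at (1, 1)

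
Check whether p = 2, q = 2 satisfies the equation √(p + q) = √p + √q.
Fails

Substituting p = 2, q = 2:

LHS = √(2 + 2) = 2
RHS = √2 + √2 = 2·√(2) ≈ 2.828

LHS ≠ RHS, so the equation does not hold at this point.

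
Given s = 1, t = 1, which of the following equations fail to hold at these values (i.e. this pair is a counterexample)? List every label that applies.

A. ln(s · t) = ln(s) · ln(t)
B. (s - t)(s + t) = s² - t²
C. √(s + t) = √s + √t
Evaluating each claim at the given values:
A. LHS = 0, RHS = 0 → holds here (LHS = RHS)
B. LHS = 0, RHS = 0 → holds here (LHS = RHS)
C. LHS = √(2) ≈ 1.414, RHS = 2 → fails here (LHS ≠ RHS)

Answer: C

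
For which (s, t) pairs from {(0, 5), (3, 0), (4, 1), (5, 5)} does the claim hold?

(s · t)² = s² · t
(0, 5), (3, 0), (4, 1)

Testing each pair:
(0, 5): LHS = 0, RHS = 0 → holds
(3, 0): LHS = 0, RHS = 0 → holds
(4, 1): LHS = 16, RHS = 16 → holds
(5, 5): LHS = 625, RHS = 125 → fails

3 of 4 pairs satisfy the claim.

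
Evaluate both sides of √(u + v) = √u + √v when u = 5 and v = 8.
LHS = √(5 + 8) = √(13) ≈ 3.606
RHS = √5 + √8 = √(5) + 2·√(2) ≈ 5.064

LHS ≠ RHS (they differ by about 1.459), so the equation does not hold here.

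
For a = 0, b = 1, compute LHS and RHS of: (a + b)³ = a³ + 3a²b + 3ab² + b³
LHS = (0 + 1)³ = 1
RHS = 0³ + 3·0²·1 + 3·0·1² + 1³ = 1

LHS = RHS: the two sides agree.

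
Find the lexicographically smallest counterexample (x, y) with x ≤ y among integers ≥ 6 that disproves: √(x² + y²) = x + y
Substituting (6, 6) into the claim:
LHS = √(6² + 6²) = 6·√(2) ≈ 8.485
RHS = 6 + 6 = 12

Since LHS ≠ RHS, this pair disproves the claim, and no lexicographically smaller pair (x ≤ y, integers ≥ 6) does.

For instance (6, 8) is also a counterexample (LHS = 10, RHS = 14), but it's lexicographically larger.

Answer: (x, y) = (6, 6)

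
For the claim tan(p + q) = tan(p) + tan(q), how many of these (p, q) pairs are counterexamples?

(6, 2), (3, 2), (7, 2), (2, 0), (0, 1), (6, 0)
Testing each pair:
(6, 2): LHS = tan(8) ≈ -6.8, RHS = tan(2) + tan(6) ≈ -2.476 → counterexample
(3, 2): LHS = tan(5) ≈ -3.381, RHS = tan(2) + tan(3) ≈ -2.328 → counterexample
(7, 2): LHS = tan(9) ≈ -0.4523, RHS = tan(2) + tan(7) ≈ -1.314 → counterexample
(2, 0): LHS = tan(2) ≈ -2.185, RHS = tan(2) ≈ -2.185 → satisfies claim
(0, 1): LHS = tan(1) ≈ 1.557, RHS = tan(1) ≈ 1.557 → satisfies claim
(6, 0): LHS = tan(6) ≈ -0.291, RHS = tan(6) ≈ -0.291 → satisfies claim

That makes 3 counterexamples.

Answer: 3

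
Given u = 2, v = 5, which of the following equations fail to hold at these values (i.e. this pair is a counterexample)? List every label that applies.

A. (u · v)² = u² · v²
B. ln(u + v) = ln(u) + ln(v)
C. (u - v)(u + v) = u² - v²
Evaluating each claim at the given values:
A. LHS = 100, RHS = 100 → holds here (LHS = RHS)
B. LHS = ln(7) ≈ 1.946, RHS = ln(2) + ln(5) ≈ 2.303 → fails here (LHS ≠ RHS)
C. LHS = -21, RHS = -21 → holds here (LHS = RHS)

Answer: B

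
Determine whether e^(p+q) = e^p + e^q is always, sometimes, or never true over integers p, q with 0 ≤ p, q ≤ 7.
The claim fails for every pair in the range. For instance at (p, q) = (4, 7): LHS = e^11 ≈ 59874.1, RHS = e^4 + e^7 ≈ 1151.

Answer: Never true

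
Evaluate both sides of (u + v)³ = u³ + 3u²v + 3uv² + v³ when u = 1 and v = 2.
LHS = (1 + 2)³ = 27
RHS = 1³ + 3·1²·2 + 3·1·2² + 2³ = 27

LHS = RHS: the two sides agree.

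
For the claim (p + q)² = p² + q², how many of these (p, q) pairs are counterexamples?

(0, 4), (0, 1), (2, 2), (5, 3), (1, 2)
Testing each pair:
(0, 4): LHS = 16, RHS = 16 → satisfies claim
(0, 1): LHS = 1, RHS = 1 → satisfies claim
(2, 2): LHS = 16, RHS = 8 → counterexample
(5, 3): LHS = 64, RHS = 34 → counterexample
(1, 2): LHS = 9, RHS = 5 → counterexample

That makes 3 counterexamples.

Answer: 3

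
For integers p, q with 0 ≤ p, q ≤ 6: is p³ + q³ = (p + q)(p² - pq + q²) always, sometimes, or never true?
The identity holds for every pair in the range. For instance at (p, q) = (5, 5): both sides equal 250.

Answer: Always true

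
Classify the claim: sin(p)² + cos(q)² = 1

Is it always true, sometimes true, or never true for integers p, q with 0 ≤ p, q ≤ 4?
Sometimes true

It holds at (p, q) = (0, 0) (both sides equal 1), but fails at (p, q) = (4, 3) (LHS = sin(4)² + cos(3)² ≈ 1.553, RHS = 1).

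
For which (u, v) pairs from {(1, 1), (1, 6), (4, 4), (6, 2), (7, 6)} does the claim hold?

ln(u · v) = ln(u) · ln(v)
Testing each pair:
(1, 1): LHS = 0, RHS = 0 → holds
(1, 6): LHS = ln(6) ≈ 1.792, RHS = 0 → fails
(4, 4): LHS = ln(16) ≈ 2.773, RHS = ln(4)² ≈ 1.922 → fails
(6, 2): LHS = ln(12) ≈ 2.485, RHS = ln(2)·ln(6) ≈ 1.242 → fails
(7, 6): LHS = ln(42) ≈ 3.738, RHS = ln(6)·ln(7) ≈ 3.487 → fails

1 of 5 pairs satisfies the claim.

Answer: (1, 1)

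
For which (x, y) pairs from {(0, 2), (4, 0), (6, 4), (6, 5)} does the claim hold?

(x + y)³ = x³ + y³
(0, 2), (4, 0)

Testing each pair:
(0, 2): LHS = 8, RHS = 8 → holds
(4, 0): LHS = 64, RHS = 64 → holds
(6, 4): LHS = 1000, RHS = 280 → fails
(6, 5): LHS = 1331, RHS = 341 → fails

2 of 4 pairs satisfy the claim.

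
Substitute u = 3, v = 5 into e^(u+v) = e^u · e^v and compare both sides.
LHS = e^(3+5) = e^8 ≈ 2981
RHS = e^3 · e^5 = e^8 ≈ 2981

LHS = RHS: the two sides agree.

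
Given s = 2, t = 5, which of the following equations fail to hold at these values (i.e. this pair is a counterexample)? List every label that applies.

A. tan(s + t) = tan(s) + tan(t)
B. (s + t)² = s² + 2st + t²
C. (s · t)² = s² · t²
Evaluating each claim at the given values:
A. LHS = tan(7) ≈ 0.8714, RHS = tan(5) + tan(2) ≈ -5.566 → fails here (LHS ≠ RHS)
B. LHS = 49, RHS = 49 → holds here (LHS = RHS)
C. LHS = 100, RHS = 100 → holds here (LHS = RHS)

Answer: A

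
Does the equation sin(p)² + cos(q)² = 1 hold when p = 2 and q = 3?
Fails

Substituting p = 2, q = 3:

LHS = sin(2)² + cos(3)² ≈ 1.807
RHS = 1

LHS ≠ RHS, so the equation does not hold at this point.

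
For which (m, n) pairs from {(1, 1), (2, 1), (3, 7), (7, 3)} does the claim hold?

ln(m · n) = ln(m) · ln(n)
(1, 1)

Testing each pair:
(1, 1): LHS = 0, RHS = 0 → holds
(2, 1): LHS = ln(2) ≈ 0.6931, RHS = 0 → fails
(3, 7): LHS = ln(21) ≈ 3.045, RHS = ln(3)·ln(7) ≈ 2.138 → fails
(7, 3): LHS = ln(21) ≈ 3.045, RHS = ln(3)·ln(7) ≈ 2.138 → fails

1 of 4 pairs satisfies the claim.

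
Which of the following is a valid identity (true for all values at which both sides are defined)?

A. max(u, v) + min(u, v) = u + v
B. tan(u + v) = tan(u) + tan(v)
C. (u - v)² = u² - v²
A

A: holds — e.g. at (2, 5), both sides equal 7.
B: fails at (4, 5) — LHS = tan(9) ≈ -0.4523, RHS = tan(5) + tan(4) ≈ -2.223.
C: fails at (3, 7) — LHS = 16, RHS = -40.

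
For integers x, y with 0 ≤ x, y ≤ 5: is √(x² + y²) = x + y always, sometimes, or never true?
It holds at (x, y) = (0, 2) (both sides equal 2), but fails at (x, y) = (1, 1) (LHS = √(2) ≈ 1.414, RHS = 2).

Answer: Sometimes true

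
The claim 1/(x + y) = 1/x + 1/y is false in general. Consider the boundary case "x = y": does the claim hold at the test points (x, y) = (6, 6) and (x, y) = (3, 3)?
No, fails at both test points

At (6, 6): LHS = 1/12 ≠ RHS = 1/3
At (3, 3): LHS = 1/6 ≠ RHS = 2/3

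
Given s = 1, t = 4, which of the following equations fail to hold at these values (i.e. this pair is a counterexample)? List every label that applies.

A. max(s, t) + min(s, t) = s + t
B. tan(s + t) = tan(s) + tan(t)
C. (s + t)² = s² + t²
B, C

Evaluating each claim at the given values:
A. LHS = 5, RHS = 5 → holds here (LHS = RHS)
B. LHS = tan(5) ≈ -3.381, RHS = tan(4) + tan(1) ≈ 2.715 → fails here (LHS ≠ RHS)
C. LHS = 25, RHS = 17 → fails here (LHS ≠ RHS)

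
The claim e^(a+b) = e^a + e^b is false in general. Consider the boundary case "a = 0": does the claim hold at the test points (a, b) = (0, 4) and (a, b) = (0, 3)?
No, fails at both test points

At (0, 4): LHS = e^4 ≈ 54.6 ≠ RHS = 1 + e^4 ≈ 55.6
At (0, 3): LHS = e^3 ≈ 20.09 ≠ RHS = 1 + e^3 ≈ 21.09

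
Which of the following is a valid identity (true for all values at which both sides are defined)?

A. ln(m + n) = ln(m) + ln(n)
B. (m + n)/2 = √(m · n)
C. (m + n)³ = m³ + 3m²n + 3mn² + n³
A: fails at (1, 4) — LHS = ln(5) ≈ 1.609, RHS = ln(4) ≈ 1.386.
B: fails at (1, 4) — LHS = 5/2, RHS = 2.
C: holds — e.g. at (5, 5), both sides equal 1000.

Answer: C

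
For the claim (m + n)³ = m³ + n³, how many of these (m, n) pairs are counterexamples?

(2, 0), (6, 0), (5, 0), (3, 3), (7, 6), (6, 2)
3

Testing each pair:
(2, 0): LHS = 8, RHS = 8 → satisfies claim
(6, 0): LHS = 216, RHS = 216 → satisfies claim
(5, 0): LHS = 125, RHS = 125 → satisfies claim
(3, 3): LHS = 216, RHS = 54 → counterexample
(7, 6): LHS = 2197, RHS = 559 → counterexample
(6, 2): LHS = 512, RHS = 224 → counterexample

That makes 3 counterexamples.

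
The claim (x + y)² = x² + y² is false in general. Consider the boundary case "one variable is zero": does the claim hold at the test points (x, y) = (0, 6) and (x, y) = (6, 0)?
Yes, holds at both test points

At (0, 6): LHS = 36, RHS = 36 → equal
At (6, 0): LHS = 36, RHS = 36 → equal

So the claim does hold at both of these boundary points, even though it is not an identity.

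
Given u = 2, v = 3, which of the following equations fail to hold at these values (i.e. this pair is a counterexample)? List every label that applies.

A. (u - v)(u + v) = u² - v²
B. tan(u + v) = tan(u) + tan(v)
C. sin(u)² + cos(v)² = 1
B, C

Evaluating each claim at the given values:
A. LHS = -5, RHS = -5 → holds here (LHS = RHS)
B. LHS = tan(5) ≈ -3.381, RHS = tan(2) + tan(3) ≈ -2.328 → fails here (LHS ≠ RHS)
C. LHS = sin(2)² + cos(3)² ≈ 1.807, RHS = 1 → fails here (LHS ≠ RHS)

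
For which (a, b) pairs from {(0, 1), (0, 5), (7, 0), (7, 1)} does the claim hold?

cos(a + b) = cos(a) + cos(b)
None

Testing each pair:
(0, 1): LHS = cos(1) ≈ 0.5403, RHS = cos(1) + 1 ≈ 1.54 → fails
(0, 5): LHS = cos(5) ≈ 0.2837, RHS = cos(5) + 1 ≈ 1.284 → fails
(7, 0): LHS = cos(7) ≈ 0.7539, RHS = cos(7) + 1 ≈ 1.754 → fails
(7, 1): LHS = cos(8) ≈ -0.1455, RHS = cos(1) + cos(7) ≈ 1.294 → fails

No pair satisfies the claim.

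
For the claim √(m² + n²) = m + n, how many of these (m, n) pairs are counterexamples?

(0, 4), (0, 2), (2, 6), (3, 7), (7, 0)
2

Testing each pair:
(0, 4): LHS = 4, RHS = 4 → satisfies claim
(0, 2): LHS = 2, RHS = 2 → satisfies claim
(2, 6): LHS = 2·√(10) ≈ 6.325, RHS = 8 → counterexample
(3, 7): LHS = √(58) ≈ 7.616, RHS = 10 → counterexample
(7, 0): LHS = 7, RHS = 7 → satisfies claim

That makes 2 counterexamples.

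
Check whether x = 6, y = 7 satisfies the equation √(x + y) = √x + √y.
Substituting x = 6, y = 7:

LHS = √(6 + 7) = √(13) ≈ 3.606
RHS = √6 + √7 = √(6) + √(7) ≈ 5.095

LHS ≠ RHS, so the equation does not hold at this point.

Answer: Fails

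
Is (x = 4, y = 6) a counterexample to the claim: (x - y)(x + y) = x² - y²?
No

Substituting x = 4, y = 6:
LHS = (4 - 6)(4 + 6) = -20
RHS = 4² - 6² = -20

The sides agree, so this pair does not disprove the claim.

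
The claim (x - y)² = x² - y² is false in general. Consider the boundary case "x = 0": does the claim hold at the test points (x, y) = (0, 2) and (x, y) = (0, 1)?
At (0, 2): LHS = 4 ≠ RHS = -4
At (0, 1): LHS = 1 ≠ RHS = -1

Answer: No, fails at both test points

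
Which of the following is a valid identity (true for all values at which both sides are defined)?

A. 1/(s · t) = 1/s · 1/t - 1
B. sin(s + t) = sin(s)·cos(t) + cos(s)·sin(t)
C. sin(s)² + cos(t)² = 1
B

A: fails at (3, 3) — LHS = 1/9, RHS = -8/9.
B: holds — e.g. at (3, 4), both sides equal sin(7) ≈ 0.657.
C: fails at (6, 7) — LHS = sin(6)² + cos(7)² ≈ 0.6464, RHS = 1.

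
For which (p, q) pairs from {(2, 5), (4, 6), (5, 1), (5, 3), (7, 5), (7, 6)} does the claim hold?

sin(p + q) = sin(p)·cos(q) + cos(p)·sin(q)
Testing each pair:
(2, 5): LHS = sin(7) ≈ 0.657, RHS = sin(2)·cos(5) + sin(5)·cos(2) ≈ 0.657 → holds
(4, 6): LHS = sin(10) ≈ -0.544, RHS = sin(4)·cos(6) + sin(6)·cos(4) ≈ -0.544 → holds
(5, 1): LHS = sin(6) ≈ -0.2794, RHS = sin(5)·cos(1) + sin(1)·cos(5) ≈ -0.2794 → holds
(5, 3): LHS = sin(8) ≈ 0.9894, RHS = sin(3)·cos(5) + sin(5)·cos(3) ≈ 0.9894 → holds
(7, 5): LHS = sin(12) ≈ -0.5366, RHS = sin(5)·cos(7) + sin(7)·cos(5) ≈ -0.5366 → holds
(7, 6): LHS = sin(13) ≈ 0.4202, RHS = sin(6)·cos(7) + sin(7)·cos(6) ≈ 0.4202 → holds

Every pair satisfies the claim.

Answer: All pairs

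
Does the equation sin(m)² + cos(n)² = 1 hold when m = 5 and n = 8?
Substituting m = 5, n = 8:

LHS = sin(5)² + cos(8)² ≈ 0.9407
RHS = 1

LHS ≠ RHS, so the equation does not hold at this point.

Answer: Fails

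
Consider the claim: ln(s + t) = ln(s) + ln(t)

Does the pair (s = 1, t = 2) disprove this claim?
Yes

Substituting s = 1, t = 2:
LHS = ln(1 + 2) = ln(3) ≈ 1.099
RHS = ln(1) + ln(2) = ln(2) ≈ 0.6931

Since LHS ≠ RHS, this pair disproves the claim.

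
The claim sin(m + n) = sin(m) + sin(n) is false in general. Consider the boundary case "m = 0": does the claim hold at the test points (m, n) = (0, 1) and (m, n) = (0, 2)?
Yes, holds at both test points

At (0, 1): LHS = sin(1) ≈ 0.8415, RHS = sin(1) ≈ 0.8415 → equal
At (0, 2): LHS = sin(2) ≈ 0.9093, RHS = sin(2) ≈ 0.9093 → equal

So the claim does hold at both of these boundary points, even though it is not an identity.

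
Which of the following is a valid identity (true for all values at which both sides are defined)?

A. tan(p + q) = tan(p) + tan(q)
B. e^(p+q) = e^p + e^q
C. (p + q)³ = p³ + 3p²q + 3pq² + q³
C

A: fails at (2, 7) — LHS = tan(9) ≈ -0.4523, RHS = tan(2) + tan(7) ≈ -1.314.
B: fails at (2, 4) — LHS = e^6 ≈ 403.4, RHS = e^2 + e^4 ≈ 61.99.
C: holds — e.g. at (3, 3), both sides equal 216.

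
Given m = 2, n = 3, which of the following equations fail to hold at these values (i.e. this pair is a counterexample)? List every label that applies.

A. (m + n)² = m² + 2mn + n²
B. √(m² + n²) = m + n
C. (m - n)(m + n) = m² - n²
B

Evaluating each claim at the given values:
A. LHS = 25, RHS = 25 → holds here (LHS = RHS)
B. LHS = √(13) ≈ 3.606, RHS = 5 → fails here (LHS ≠ RHS)
C. LHS = -5, RHS = -5 → holds here (LHS = RHS)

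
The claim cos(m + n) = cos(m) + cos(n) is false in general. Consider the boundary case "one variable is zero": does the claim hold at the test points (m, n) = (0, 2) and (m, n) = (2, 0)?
No, fails at both test points

At (0, 2): LHS = cos(2) ≈ -0.4161 ≠ RHS = cos(2) + 1 ≈ 0.5839
At (2, 0): LHS = cos(2) ≈ -0.4161 ≠ RHS = cos(2) + 1 ≈ 0.5839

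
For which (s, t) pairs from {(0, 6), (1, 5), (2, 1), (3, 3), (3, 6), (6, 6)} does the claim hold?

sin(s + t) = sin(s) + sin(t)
Testing each pair:
(0, 6): LHS = sin(6) ≈ -0.2794, RHS = sin(6) ≈ -0.2794 → holds
(1, 5): LHS = sin(6) ≈ -0.2794, RHS = sin(5) + sin(1) ≈ -0.1175 → fails
(2, 1): LHS = sin(3) ≈ 0.1411, RHS = sin(1) + sin(2) ≈ 1.751 → fails
(3, 3): LHS = sin(6) ≈ -0.2794, RHS = 2·sin(3) ≈ 0.2822 → fails
(3, 6): LHS = sin(9) ≈ 0.4121, RHS = sin(6) + sin(3) ≈ -0.1383 → fails
(6, 6): LHS = sin(12) ≈ -0.5366, RHS = 2·sin(6) ≈ -0.5588 → fails

1 of 6 pairs satisfies the claim.

Answer: (0, 6)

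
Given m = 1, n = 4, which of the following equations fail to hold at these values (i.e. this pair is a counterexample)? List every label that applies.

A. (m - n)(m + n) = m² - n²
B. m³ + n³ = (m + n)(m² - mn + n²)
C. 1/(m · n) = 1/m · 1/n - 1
Evaluating each claim at the given values:
A. LHS = -15, RHS = -15 → holds here (LHS = RHS)
B. LHS = 65, RHS = 65 → holds here (LHS = RHS)
C. LHS = 1/4, RHS = -3/4 → fails here (LHS ≠ RHS)

Answer: C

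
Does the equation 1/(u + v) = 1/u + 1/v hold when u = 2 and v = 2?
Substituting u = 2, v = 2:

LHS = 1/(2 + 2) = 1/4
RHS = 1/2 + 1/2 = 1

LHS ≠ RHS, so the equation does not hold at this point.

Answer: Fails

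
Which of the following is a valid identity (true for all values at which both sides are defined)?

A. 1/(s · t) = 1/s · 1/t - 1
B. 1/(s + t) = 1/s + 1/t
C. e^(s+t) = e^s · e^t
A: fails at (2, 7) — LHS = 1/14, RHS = -13/14.
B: fails at (1, 1) — LHS = 1/2, RHS = 2.
C: holds — e.g. at (1, 1), both sides equal e^2 ≈ 7.389.

Answer: C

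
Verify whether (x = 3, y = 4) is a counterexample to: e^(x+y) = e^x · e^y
No

Substituting x = 3, y = 4:
LHS = e^(3+4) = e^7 ≈ 1097
RHS = e^3 · e^4 = e^7 ≈ 1097

The sides agree, so this pair does not disprove the claim.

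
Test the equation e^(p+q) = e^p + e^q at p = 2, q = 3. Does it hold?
Fails

Substituting p = 2, q = 3:

LHS = e^(2+3) = e^5 ≈ 148.4
RHS = e^2 + e^3 ≈ 27.47

LHS ≠ RHS, so the equation does not hold at this point.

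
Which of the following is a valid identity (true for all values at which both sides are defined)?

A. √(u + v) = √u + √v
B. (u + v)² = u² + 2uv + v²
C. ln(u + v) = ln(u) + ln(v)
B

A: fails at (3, 5) — LHS = 2·√(2) ≈ 2.828, RHS = √(3) + √(5) ≈ 3.968.
B: holds — e.g. at (6, 7), both sides equal 169.
C: fails at (5, 8) — LHS = ln(13) ≈ 2.565, RHS = ln(5) + ln(8) ≈ 3.689.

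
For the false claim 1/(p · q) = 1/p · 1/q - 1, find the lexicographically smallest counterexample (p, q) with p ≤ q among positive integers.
Substituting (1, 1) into the claim:
LHS = 1/(1 · 1) = 1
RHS = 1/1 · 1/1 - 1 = 0

Since LHS ≠ RHS, this pair disproves the claim, and no lexicographically smaller pair (p ≤ q, positive integers) does.

For instance (3, 3) is also a counterexample (LHS = 1/9, RHS = -8/9), but it's lexicographically larger.

Answer: (p, q) = (1, 1)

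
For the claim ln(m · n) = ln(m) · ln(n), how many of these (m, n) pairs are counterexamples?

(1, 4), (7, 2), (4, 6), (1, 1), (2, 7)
Testing each pair:
(1, 4): LHS = ln(4) ≈ 1.386, RHS = 0 → counterexample
(7, 2): LHS = ln(14) ≈ 2.639, RHS = ln(2)·ln(7) ≈ 1.349 → counterexample
(4, 6): LHS = ln(24) ≈ 3.178, RHS = ln(4)·ln(6) ≈ 2.484 → counterexample
(1, 1): LHS = 0, RHS = 0 → satisfies claim
(2, 7): LHS = ln(14) ≈ 2.639, RHS = ln(2)·ln(7) ≈ 1.349 → counterexample

That makes 4 counterexamples.

Answer: 4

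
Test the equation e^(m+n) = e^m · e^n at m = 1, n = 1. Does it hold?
Substituting m = 1, n = 1:

LHS = e^(1+1) = e^2 ≈ 7.389
RHS = e^1 · e^1 = e^2 ≈ 7.389

LHS = RHS, so the equation holds at this point.

Answer: Holds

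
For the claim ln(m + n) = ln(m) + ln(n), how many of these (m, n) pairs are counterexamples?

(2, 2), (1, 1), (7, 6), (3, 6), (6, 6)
4

Testing each pair:
(2, 2): LHS = ln(4) ≈ 1.386, RHS = 2·ln(2) ≈ 1.386 → satisfies claim
(1, 1): LHS = ln(2) ≈ 0.6931, RHS = 0 → counterexample
(7, 6): LHS = ln(13) ≈ 2.565, RHS = ln(6) + ln(7) ≈ 3.738 → counterexample
(3, 6): LHS = ln(9) ≈ 2.197, RHS = ln(3) + ln(6) ≈ 2.89 → counterexample
(6, 6): LHS = ln(12) ≈ 2.485, RHS = 2·ln(6) ≈ 3.584 → counterexample

That makes 4 counterexamples.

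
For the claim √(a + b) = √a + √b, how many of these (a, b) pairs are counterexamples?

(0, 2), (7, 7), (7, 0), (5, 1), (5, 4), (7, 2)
4

Testing each pair:
(0, 2): LHS = √(2) ≈ 1.414, RHS = √(2) ≈ 1.414 → satisfies claim
(7, 7): LHS = √(14) ≈ 3.742, RHS = 2·√(7) ≈ 5.292 → counterexample
(7, 0): LHS = √(7) ≈ 2.646, RHS = √(7) ≈ 2.646 → satisfies claim
(5, 1): LHS = √(6) ≈ 2.449, RHS = 1 + √(5) ≈ 3.236 → counterexample
(5, 4): LHS = 3, RHS = 2 + √(5) ≈ 4.236 → counterexample
(7, 2): LHS = 3, RHS = √(2) + √(7) ≈ 4.06 → counterexample

That makes 4 counterexamples.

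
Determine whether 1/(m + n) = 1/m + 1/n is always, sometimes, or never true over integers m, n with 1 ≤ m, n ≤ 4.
Never true

The claim fails for every pair in the range. For instance at (m, n) = (3, 4): LHS = 1/7, RHS = 7/12.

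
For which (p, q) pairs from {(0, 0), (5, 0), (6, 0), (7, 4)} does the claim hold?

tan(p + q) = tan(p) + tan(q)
Testing each pair:
(0, 0): LHS = 0, RHS = 0 → holds
(5, 0): LHS = tan(5) ≈ -3.381, RHS = tan(5) ≈ -3.381 → holds
(6, 0): LHS = tan(6) ≈ -0.291, RHS = tan(6) ≈ -0.291 → holds
(7, 4): LHS = tan(11) ≈ -226, RHS = tan(7) + tan(4) ≈ 2.029 → fails

3 of 4 pairs satisfy the claim.

Answer: (0, 0), (5, 0), (6, 0)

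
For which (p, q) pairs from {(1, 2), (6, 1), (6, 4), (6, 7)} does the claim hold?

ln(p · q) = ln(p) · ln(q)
None

Testing each pair:
(1, 2): LHS = ln(2) ≈ 0.6931, RHS = 0 → fails
(6, 1): LHS = ln(6) ≈ 1.792, RHS = 0 → fails
(6, 4): LHS = ln(24) ≈ 3.178, RHS = ln(4)·ln(6) ≈ 2.484 → fails
(6, 7): LHS = ln(42) ≈ 3.738, RHS = ln(6)·ln(7) ≈ 3.487 → fails

No pair satisfies the claim.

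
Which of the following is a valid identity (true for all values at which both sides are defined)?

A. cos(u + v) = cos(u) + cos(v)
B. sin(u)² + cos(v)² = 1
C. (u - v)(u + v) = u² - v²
A: fails at (5, 5) — LHS = cos(10) ≈ -0.8391, RHS = 2·cos(5) ≈ 0.5673.
B: fails at (5, 8) — LHS = cos(8)² + sin(5)² ≈ 0.9407, RHS = 1.
C: holds — e.g. at (3, 4), both sides equal -7.

Answer: C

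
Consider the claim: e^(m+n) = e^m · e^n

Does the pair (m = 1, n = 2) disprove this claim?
No

Substituting m = 1, n = 2:
LHS = e^(1+2) = e^3 ≈ 20.09
RHS = e^1 · e^2 = e^3 ≈ 20.09

The sides agree, so this pair does not disprove the claim.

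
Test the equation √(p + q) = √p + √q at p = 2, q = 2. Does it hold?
Fails

Substituting p = 2, q = 2:

LHS = √(2 + 2) = 2
RHS = √2 + √2 = 2·√(2) ≈ 2.828

LHS ≠ RHS, so the equation does not hold at this point.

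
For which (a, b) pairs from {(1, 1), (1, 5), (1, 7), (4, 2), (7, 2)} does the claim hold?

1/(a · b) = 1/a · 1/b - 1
None

Testing each pair:
(1, 1): LHS = 1, RHS = 0 → fails
(1, 5): LHS = 1/5, RHS = -4/5 → fails
(1, 7): LHS = 1/7, RHS = -6/7 → fails
(4, 2): LHS = 1/8, RHS = -7/8 → fails
(7, 2): LHS = 1/14, RHS = -13/14 → fails

No pair satisfies the claim.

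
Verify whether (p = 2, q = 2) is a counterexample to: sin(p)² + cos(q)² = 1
Substituting p = 2, q = 2:
LHS = sin(2)² + cos(2)² = 1
RHS = 1

The sides agree, so this pair does not disprove the claim.

Answer: No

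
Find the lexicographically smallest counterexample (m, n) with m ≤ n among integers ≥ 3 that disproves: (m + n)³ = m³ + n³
Substituting (3, 3) into the claim:
LHS = (3 + 3)³ = 216
RHS = 3³ + 3³ = 54

Since LHS ≠ RHS, this pair disproves the claim, and no lexicographically smaller pair (m ≤ n, integers ≥ 3) does.

For instance (5, 6) is also a counterexample (LHS = 1331, RHS = 341), but it's lexicographically larger.

Answer: (m, n) = (3, 3)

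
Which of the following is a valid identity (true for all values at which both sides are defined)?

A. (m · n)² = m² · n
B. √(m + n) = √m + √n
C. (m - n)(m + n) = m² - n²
A: fails at (5, 8) — LHS = 1600, RHS = 200.
B: fails at (3, 3) — LHS = √(6) ≈ 2.449, RHS = 2·√(3) ≈ 3.464.
C: holds — e.g. at (5, 5), both sides equal 0.

Answer: C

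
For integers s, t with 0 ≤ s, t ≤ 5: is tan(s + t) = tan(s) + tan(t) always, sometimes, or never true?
It holds at (s, t) = (0, 3) (both sides equal tan(3) ≈ -0.1425), but fails at (s, t) = (3, 4) (LHS = tan(7) ≈ 0.8714, RHS = tan(3) + tan(4) ≈ 1.015).

Answer: Sometimes true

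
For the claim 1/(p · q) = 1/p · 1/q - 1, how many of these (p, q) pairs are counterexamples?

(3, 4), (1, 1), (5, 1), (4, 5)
Testing each pair:
(3, 4): LHS = 1/12, RHS = -11/12 → counterexample
(1, 1): LHS = 1, RHS = 0 → counterexample
(5, 1): LHS = 1/5, RHS = -4/5 → counterexample
(4, 5): LHS = 1/20, RHS = -19/20 → counterexample

That makes 4 counterexamples.

Answer: 4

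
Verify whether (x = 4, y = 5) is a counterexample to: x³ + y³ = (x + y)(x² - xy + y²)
Substituting x = 4, y = 5:
LHS = 4³ + 5³ = 189
RHS = (4 + 5)(4² - 4·5 + 5²) = 189

The sides agree, so this pair does not disprove the claim.

Answer: No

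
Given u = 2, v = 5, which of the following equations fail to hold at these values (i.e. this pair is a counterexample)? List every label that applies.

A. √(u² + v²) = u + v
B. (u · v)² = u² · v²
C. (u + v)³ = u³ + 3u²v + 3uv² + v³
A

Evaluating each claim at the given values:
A. LHS = √(29) ≈ 5.385, RHS = 7 → fails here (LHS ≠ RHS)
B. LHS = 100, RHS = 100 → holds here (LHS = RHS)
C. LHS = 343, RHS = 343 → holds here (LHS = RHS)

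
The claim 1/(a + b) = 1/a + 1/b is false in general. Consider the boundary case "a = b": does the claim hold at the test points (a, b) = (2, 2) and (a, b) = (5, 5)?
At (2, 2): LHS = 1/4 ≠ RHS = 1
At (5, 5): LHS = 1/10 ≠ RHS = 2/5

Answer: No, fails at both test points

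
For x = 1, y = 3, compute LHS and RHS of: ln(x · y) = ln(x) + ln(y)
LHS = ln(1 · 3) = ln(3) ≈ 1.099
RHS = ln(1) + ln(3) = ln(3) ≈ 1.099

LHS = RHS: the two sides agree.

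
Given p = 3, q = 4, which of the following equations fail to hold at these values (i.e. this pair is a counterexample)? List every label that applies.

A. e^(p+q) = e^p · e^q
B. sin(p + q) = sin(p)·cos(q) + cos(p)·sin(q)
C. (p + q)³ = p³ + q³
C

Evaluating each claim at the given values:
A. LHS = e^7 ≈ 1097, RHS = e^7 ≈ 1097 → holds here (LHS = RHS)
B. LHS = sin(7) ≈ 0.657, RHS = sin(3)·cos(4) + sin(4)·cos(3) ≈ 0.657 → holds here (LHS = RHS)
C. LHS = 343, RHS = 91 → fails here (LHS ≠ RHS)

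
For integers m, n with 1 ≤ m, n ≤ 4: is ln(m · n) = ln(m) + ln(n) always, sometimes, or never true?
Always true

The identity holds for every pair in the range. For instance at (m, n) = (4, 4): both sides equal ln(16) ≈ 2.773.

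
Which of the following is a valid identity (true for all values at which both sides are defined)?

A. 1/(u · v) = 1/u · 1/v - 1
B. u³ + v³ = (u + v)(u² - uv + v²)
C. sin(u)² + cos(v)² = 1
A: fails at (1, 4) — LHS = 1/4, RHS = -3/4.
B: holds — e.g. at (4, 6), both sides equal 280.
C: fails at (1, 4) — LHS = cos(4)² + sin(1)² ≈ 1.135, RHS = 1.

Answer: B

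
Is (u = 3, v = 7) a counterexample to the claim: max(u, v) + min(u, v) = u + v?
Substituting u = 3, v = 7:
LHS = max(3, 7) + min(3, 7) = 10
RHS = 3 + 7 = 10

The sides agree, so this pair does not disprove the claim.

Answer: No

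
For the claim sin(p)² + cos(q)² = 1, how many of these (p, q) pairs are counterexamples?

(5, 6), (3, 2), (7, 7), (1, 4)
3

Testing each pair:
(5, 6): LHS = sin(5)² + cos(6)² ≈ 1.841, RHS = 1 → counterexample
(3, 2): LHS = sin(3)² + cos(2)² ≈ 0.1931, RHS = 1 → counterexample
(7, 7): LHS = sin(7)² + cos(7)² = 1, RHS = 1 → satisfies claim
(1, 4): LHS = cos(4)² + sin(1)² ≈ 1.135, RHS = 1 → counterexample

That makes 3 counterexamples.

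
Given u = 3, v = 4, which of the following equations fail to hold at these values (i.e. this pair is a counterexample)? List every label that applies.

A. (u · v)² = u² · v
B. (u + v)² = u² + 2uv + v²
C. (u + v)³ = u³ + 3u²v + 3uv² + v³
A

Evaluating each claim at the given values:
A. LHS = 144, RHS = 36 → fails here (LHS ≠ RHS)
B. LHS = 49, RHS = 49 → holds here (LHS = RHS)
C. LHS = 343, RHS = 343 → holds here (LHS = RHS)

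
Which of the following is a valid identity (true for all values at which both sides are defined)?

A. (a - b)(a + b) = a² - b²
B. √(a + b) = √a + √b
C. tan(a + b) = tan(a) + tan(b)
A: holds — e.g. at (2, 2), both sides equal 0.
B: fails at (3, 7) — LHS = √(10) ≈ 3.162, RHS = √(3) + √(7) ≈ 4.378.
C: fails at (1, 4) — LHS = tan(5) ≈ -3.381, RHS = tan(4) + tan(1) ≈ 2.715.

Answer: A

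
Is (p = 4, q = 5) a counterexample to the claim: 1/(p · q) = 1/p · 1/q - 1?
Substituting p = 4, q = 5:
LHS = 1/(4 · 5) = 1/20
RHS = 1/4 · 1/5 - 1 = -19/20

Since LHS ≠ RHS, this pair disproves the claim.

Answer: Yes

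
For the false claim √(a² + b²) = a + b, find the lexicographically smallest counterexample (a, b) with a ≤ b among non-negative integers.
At (0, 6): both sides equal 6, so it holds there.

Substituting (1, 1) into the claim:
LHS = √(1² + 1²) = √(2) ≈ 1.414
RHS = 1 + 1 = 2

Since LHS ≠ RHS, this pair disproves the claim, and no lexicographically smaller pair (a ≤ b, non-negative integers) does.

For instance (4, 4) is also a counterexample (LHS = 4·√(2) ≈ 5.657, RHS = 8), but it's lexicographically larger.

Answer: (a, b) = (1, 1)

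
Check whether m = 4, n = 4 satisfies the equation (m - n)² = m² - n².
Holds

Substituting m = 4, n = 4:

LHS = (4 - 4)² = 0
RHS = 4² - 4² = 0

LHS = RHS, so the equation holds at this point.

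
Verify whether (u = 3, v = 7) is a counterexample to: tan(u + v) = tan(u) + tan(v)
Substituting u = 3, v = 7:
LHS = tan(3 + 7) = tan(10) ≈ 0.6484
RHS = tan(3) + tan(7) ≈ 0.7289

Since LHS ≠ RHS, this pair disproves the claim.

Answer: Yes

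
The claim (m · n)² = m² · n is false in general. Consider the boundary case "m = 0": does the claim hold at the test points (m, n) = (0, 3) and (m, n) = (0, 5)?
Yes, holds at both test points

At (0, 3): LHS = 0, RHS = 0 → equal
At (0, 5): LHS = 0, RHS = 0 → equal

So the claim does hold at both of these boundary points, even though it is not an identity.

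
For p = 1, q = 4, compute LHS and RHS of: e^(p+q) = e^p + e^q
LHS = e^(1+4) = e^5 ≈ 148.4
RHS = e^1 + e^4 = e + e^4 ≈ 57.32

LHS ≠ RHS (they differ by about 91.1), so the equation does not hold here.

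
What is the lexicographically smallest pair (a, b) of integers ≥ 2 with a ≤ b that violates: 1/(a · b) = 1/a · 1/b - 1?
(a, b) = (2, 2)

Substituting (2, 2) into the claim:
LHS = 1/(2 · 2) = 1/4
RHS = 1/2 · 1/2 - 1 = -3/4

Since LHS ≠ RHS, this pair disproves the claim, and no lexicographically smaller pair (a ≤ b, integers ≥ 2) does.

For instance (4, 9) is also a counterexample (LHS = 1/36, RHS = -35/36), but it's lexicographically larger.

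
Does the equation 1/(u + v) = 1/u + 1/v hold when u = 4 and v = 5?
Fails

Substituting u = 4, v = 5:

LHS = 1/(4 + 5) = 1/9
RHS = 1/4 + 1/5 = 9/20

LHS ≠ RHS, so the equation does not hold at this point.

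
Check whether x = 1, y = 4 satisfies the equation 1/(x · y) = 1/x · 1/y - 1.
Fails

Substituting x = 1, y = 4:

LHS = 1/(1 · 4) = 1/4
RHS = 1/1 · 1/4 - 1 = -3/4

LHS ≠ RHS, so the equation does not hold at this point.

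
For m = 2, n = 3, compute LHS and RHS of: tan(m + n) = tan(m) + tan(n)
LHS = tan(2 + 3) = tan(5) ≈ -3.381
RHS = tan(2) + tan(3) ≈ -2.328

LHS ≠ RHS (they differ by about 1.053), so the equation does not hold here.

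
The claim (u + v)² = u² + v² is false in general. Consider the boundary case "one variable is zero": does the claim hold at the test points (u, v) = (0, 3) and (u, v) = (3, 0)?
At (0, 3): LHS = 9, RHS = 9 → equal
At (3, 0): LHS = 9, RHS = 9 → equal

So the claim does hold at both of these boundary points, even though it is not an identity.

Answer: Yes, holds at both test points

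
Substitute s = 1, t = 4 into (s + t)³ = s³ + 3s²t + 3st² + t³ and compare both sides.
LHS = (1 + 4)³ = 125
RHS = 1³ + 3·1²·4 + 3·1·4² + 4³ = 125

LHS = RHS: the two sides agree.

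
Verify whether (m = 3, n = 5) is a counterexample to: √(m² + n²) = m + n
Yes

Substituting m = 3, n = 5:
LHS = √(3² + 5²) = √(34) ≈ 5.831
RHS = 3 + 5 = 8

Since LHS ≠ RHS, this pair disproves the claim.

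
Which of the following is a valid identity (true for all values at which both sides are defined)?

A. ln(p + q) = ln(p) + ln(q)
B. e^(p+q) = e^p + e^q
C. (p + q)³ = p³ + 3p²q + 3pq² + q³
A: fails at (5, 8) — LHS = ln(13) ≈ 2.565, RHS = ln(5) + ln(8) ≈ 3.689.
B: fails at (2, 5) — LHS = e^7 ≈ 1097, RHS = e^2 + e^5 ≈ 155.8.
C: holds — e.g. at (3, 5), both sides equal 512.

Answer: C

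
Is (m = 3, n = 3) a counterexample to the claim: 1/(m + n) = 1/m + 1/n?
Substituting m = 3, n = 3:
LHS = 1/(3 + 3) = 1/6
RHS = 1/3 + 1/3 = 2/3

Since LHS ≠ RHS, this pair disproves the claim.

Answer: Yes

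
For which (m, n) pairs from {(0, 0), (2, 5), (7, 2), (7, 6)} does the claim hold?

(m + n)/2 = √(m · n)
(0, 0)

Testing each pair:
(0, 0): LHS = 0, RHS = 0 → holds
(2, 5): LHS = 7/2, RHS = √(10) ≈ 3.162 → fails
(7, 2): LHS = 9/2, RHS = √(14) ≈ 3.742 → fails
(7, 6): LHS = 13/2, RHS = √(42) ≈ 6.481 → fails

1 of 4 pairs satisfies the claim.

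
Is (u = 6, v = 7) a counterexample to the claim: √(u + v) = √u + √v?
Substituting u = 6, v = 7:
LHS = √(6 + 7) = √(13) ≈ 3.606
RHS = √6 + √7 = √(6) + √(7) ≈ 5.095

Since LHS ≠ RHS, this pair disproves the claim.

Answer: Yes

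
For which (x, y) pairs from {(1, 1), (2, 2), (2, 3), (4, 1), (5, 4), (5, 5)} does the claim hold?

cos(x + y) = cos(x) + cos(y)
None

Testing each pair:
(1, 1): LHS = cos(2) ≈ -0.4161, RHS = 2·cos(1) ≈ 1.081 → fails
(2, 2): LHS = cos(4) ≈ -0.6536, RHS = 2·cos(2) ≈ -0.8323 → fails
(2, 3): LHS = cos(5) ≈ 0.2837, RHS = cos(3) + cos(2) ≈ -1.406 → fails
(4, 1): LHS = cos(5) ≈ 0.2837, RHS = cos(4) + cos(1) ≈ -0.1133 → fails
(5, 4): LHS = cos(9) ≈ -0.9111, RHS = cos(4) + cos(5) ≈ -0.37 → fails
(5, 5): LHS = cos(10) ≈ -0.8391, RHS = 2·cos(5) ≈ 0.5673 → fails

No pair satisfies the claim.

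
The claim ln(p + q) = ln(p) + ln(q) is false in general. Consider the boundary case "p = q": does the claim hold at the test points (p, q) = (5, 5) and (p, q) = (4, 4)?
At (5, 5): LHS = ln(10) ≈ 2.303 ≠ RHS = 2·ln(5) ≈ 3.219
At (4, 4): LHS = ln(8) ≈ 2.079 ≠ RHS = 2·ln(4) ≈ 2.773

Answer: No, fails at both test points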